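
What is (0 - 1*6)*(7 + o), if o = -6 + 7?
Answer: -48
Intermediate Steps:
o = 1
(0 - 1*6)*(7 + o) = (0 - 1*6)*(7 + 1) = (0 - 6)*8 = -6*8 = -48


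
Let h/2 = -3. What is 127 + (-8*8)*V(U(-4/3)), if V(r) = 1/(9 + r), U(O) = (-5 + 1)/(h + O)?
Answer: 12631/105 ≈ 120.30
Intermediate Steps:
h = -6 (h = 2*(-3) = -6)
U(O) = -4/(-6 + O) (U(O) = (-5 + 1)/(-6 + O) = -4/(-6 + O))
127 + (-8*8)*V(U(-4/3)) = 127 + (-8*8)/(9 - 4/(-6 - 4/3)) = 127 - 64/(9 - 4/(-6 - 4*⅓)) = 127 - 64/(9 - 4/(-6 - 4/3)) = 127 - 64/(9 - 4/(-22/3)) = 127 - 64/(9 - 4*(-3/22)) = 127 - 64/(9 + 6/11) = 127 - 64/105/11 = 127 - 64*11/105 = 127 - 704/105 = 12631/105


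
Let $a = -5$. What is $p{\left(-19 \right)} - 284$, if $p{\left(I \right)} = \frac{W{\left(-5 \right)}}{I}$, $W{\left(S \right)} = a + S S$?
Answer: $- \frac{5416}{19} \approx -285.05$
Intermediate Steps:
$W{\left(S \right)} = -5 + S^{2}$ ($W{\left(S \right)} = -5 + S S = -5 + S^{2}$)
$p{\left(I \right)} = \frac{20}{I}$ ($p{\left(I \right)} = \frac{-5 + \left(-5\right)^{2}}{I} = \frac{-5 + 25}{I} = \frac{20}{I}$)
$p{\left(-19 \right)} - 284 = \frac{20}{-19} - 284 = 20 \left(- \frac{1}{19}\right) - 284 = - \frac{20}{19} - 284 = - \frac{5416}{19}$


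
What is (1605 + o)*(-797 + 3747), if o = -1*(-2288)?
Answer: 11484350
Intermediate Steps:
o = 2288
(1605 + o)*(-797 + 3747) = (1605 + 2288)*(-797 + 3747) = 3893*2950 = 11484350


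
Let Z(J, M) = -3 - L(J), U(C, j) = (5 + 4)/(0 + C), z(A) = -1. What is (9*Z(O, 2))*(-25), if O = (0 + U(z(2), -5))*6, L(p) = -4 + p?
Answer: -12375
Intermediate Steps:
U(C, j) = 9/C
O = -54 (O = (0 + 9/(-1))*6 = (0 + 9*(-1))*6 = (0 - 9)*6 = -9*6 = -54)
Z(J, M) = 1 - J (Z(J, M) = -3 - (-4 + J) = -3 + (4 - J) = 1 - J)
(9*Z(O, 2))*(-25) = (9*(1 - 1*(-54)))*(-25) = (9*(1 + 54))*(-25) = (9*55)*(-25) = 495*(-25) = -12375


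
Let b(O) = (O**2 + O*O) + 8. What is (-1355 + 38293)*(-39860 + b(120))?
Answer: -408238776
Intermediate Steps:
b(O) = 8 + 2*O**2 (b(O) = (O**2 + O**2) + 8 = 2*O**2 + 8 = 8 + 2*O**2)
(-1355 + 38293)*(-39860 + b(120)) = (-1355 + 38293)*(-39860 + (8 + 2*120**2)) = 36938*(-39860 + (8 + 2*14400)) = 36938*(-39860 + (8 + 28800)) = 36938*(-39860 + 28808) = 36938*(-11052) = -408238776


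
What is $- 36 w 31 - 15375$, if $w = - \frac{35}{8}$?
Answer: $- \frac{20985}{2} \approx -10493.0$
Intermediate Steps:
$w = - \frac{35}{8}$ ($w = \left(-35\right) \frac{1}{8} = - \frac{35}{8} \approx -4.375$)
$- 36 w 31 - 15375 = \left(-36\right) \left(- \frac{35}{8}\right) 31 - 15375 = \frac{315}{2} \cdot 31 - 15375 = \frac{9765}{2} - 15375 = - \frac{20985}{2}$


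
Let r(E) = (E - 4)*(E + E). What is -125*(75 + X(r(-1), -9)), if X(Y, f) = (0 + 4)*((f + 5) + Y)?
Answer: -12375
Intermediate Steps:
r(E) = 2*E*(-4 + E) (r(E) = (-4 + E)*(2*E) = 2*E*(-4 + E))
X(Y, f) = 20 + 4*Y + 4*f (X(Y, f) = 4*((5 + f) + Y) = 4*(5 + Y + f) = 20 + 4*Y + 4*f)
-125*(75 + X(r(-1), -9)) = -125*(75 + (20 + 4*(2*(-1)*(-4 - 1)) + 4*(-9))) = -125*(75 + (20 + 4*(2*(-1)*(-5)) - 36)) = -125*(75 + (20 + 4*10 - 36)) = -125*(75 + (20 + 40 - 36)) = -125*(75 + 24) = -125*99 = -12375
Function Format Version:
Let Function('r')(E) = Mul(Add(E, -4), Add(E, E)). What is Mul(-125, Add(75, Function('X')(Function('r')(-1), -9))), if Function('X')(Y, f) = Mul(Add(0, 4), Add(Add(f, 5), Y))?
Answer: -12375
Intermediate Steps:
Function('r')(E) = Mul(2, E, Add(-4, E)) (Function('r')(E) = Mul(Add(-4, E), Mul(2, E)) = Mul(2, E, Add(-4, E)))
Function('X')(Y, f) = Add(20, Mul(4, Y), Mul(4, f)) (Function('X')(Y, f) = Mul(4, Add(Add(5, f), Y)) = Mul(4, Add(5, Y, f)) = Add(20, Mul(4, Y), Mul(4, f)))
Mul(-125, Add(75, Function('X')(Function('r')(-1), -9))) = Mul(-125, Add(75, Add(20, Mul(4, Mul(2, -1, Add(-4, -1))), Mul(4, -9)))) = Mul(-125, Add(75, Add(20, Mul(4, Mul(2, -1, -5)), -36))) = Mul(-125, Add(75, Add(20, Mul(4, 10), -36))) = Mul(-125, Add(75, Add(20, 40, -36))) = Mul(-125, Add(75, 24)) = Mul(-125, 99) = -12375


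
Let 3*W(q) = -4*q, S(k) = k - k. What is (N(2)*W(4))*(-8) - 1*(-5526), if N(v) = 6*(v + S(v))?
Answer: 6038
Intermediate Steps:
S(k) = 0
W(q) = -4*q/3 (W(q) = (-4*q)/3 = -4*q/3)
N(v) = 6*v (N(v) = 6*(v + 0) = 6*v)
(N(2)*W(4))*(-8) - 1*(-5526) = ((6*2)*(-4/3*4))*(-8) - 1*(-5526) = (12*(-16/3))*(-8) + 5526 = -64*(-8) + 5526 = 512 + 5526 = 6038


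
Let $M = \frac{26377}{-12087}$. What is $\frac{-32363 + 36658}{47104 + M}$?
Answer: $\frac{51913665}{569319671} \approx 0.091185$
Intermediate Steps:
$M = - \frac{26377}{12087}$ ($M = 26377 \left(- \frac{1}{12087}\right) = - \frac{26377}{12087} \approx -2.1823$)
$\frac{-32363 + 36658}{47104 + M} = \frac{-32363 + 36658}{47104 - \frac{26377}{12087}} = \frac{4295}{\frac{569319671}{12087}} = 4295 \cdot \frac{12087}{569319671} = \frac{51913665}{569319671}$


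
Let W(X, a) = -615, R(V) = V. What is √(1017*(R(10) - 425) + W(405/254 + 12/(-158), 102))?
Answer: I*√422670 ≈ 650.13*I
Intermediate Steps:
√(1017*(R(10) - 425) + W(405/254 + 12/(-158), 102)) = √(1017*(10 - 425) - 615) = √(1017*(-415) - 615) = √(-422055 - 615) = √(-422670) = I*√422670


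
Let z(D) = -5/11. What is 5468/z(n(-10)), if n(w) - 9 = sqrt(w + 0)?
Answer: -60148/5 ≈ -12030.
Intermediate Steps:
n(w) = 9 + sqrt(w) (n(w) = 9 + sqrt(w + 0) = 9 + sqrt(w))
z(D) = -5/11 (z(D) = -5*1/11 = -5/11)
5468/z(n(-10)) = 5468/(-5/11) = 5468*(-11/5) = -60148/5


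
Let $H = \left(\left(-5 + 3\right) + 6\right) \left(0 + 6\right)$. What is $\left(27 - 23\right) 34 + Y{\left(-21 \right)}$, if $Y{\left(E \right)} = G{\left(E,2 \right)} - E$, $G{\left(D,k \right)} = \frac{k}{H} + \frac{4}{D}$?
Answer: $\frac{4393}{28} \approx 156.89$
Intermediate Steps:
$H = 24$ ($H = \left(-2 + 6\right) 6 = 4 \cdot 6 = 24$)
$G{\left(D,k \right)} = \frac{4}{D} + \frac{k}{24}$ ($G{\left(D,k \right)} = \frac{k}{24} + \frac{4}{D} = \frac{4}{D} + \frac{k}{24}$)
$Y{\left(E \right)} = \frac{1}{12} - E + \frac{4}{E}$ ($Y{\left(E \right)} = \left(\frac{4}{E} + \frac{1}{24} \cdot 2\right) - E = \left(\frac{4}{E} + \frac{1}{12}\right) - E = \left(\frac{1}{12} + \frac{4}{E}\right) - E = \frac{1}{12} - E + \frac{4}{E}$)
$\left(27 - 23\right) 34 + Y{\left(-21 \right)} = \left(27 - 23\right) 34 + \left(\frac{1}{12} - -21 + \frac{4}{-21}\right) = 4 \cdot 34 + \left(\frac{1}{12} + 21 + 4 \left(- \frac{1}{21}\right)\right) = 136 + \left(\frac{1}{12} + 21 - \frac{4}{21}\right) = 136 + \frac{585}{28} = \frac{4393}{28}$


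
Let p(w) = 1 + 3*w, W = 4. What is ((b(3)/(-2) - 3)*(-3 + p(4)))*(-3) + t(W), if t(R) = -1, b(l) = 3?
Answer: 134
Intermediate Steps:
((b(3)/(-2) - 3)*(-3 + p(4)))*(-3) + t(W) = ((3/(-2) - 3)*(-3 + (1 + 3*4)))*(-3) - 1 = ((3*(-½) - 3)*(-3 + (1 + 12)))*(-3) - 1 = ((-3/2 - 3)*(-3 + 13))*(-3) - 1 = -9/2*10*(-3) - 1 = -45*(-3) - 1 = 135 - 1 = 134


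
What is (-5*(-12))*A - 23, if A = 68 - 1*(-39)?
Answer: 6397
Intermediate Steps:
A = 107 (A = 68 + 39 = 107)
(-5*(-12))*A - 23 = -5*(-12)*107 - 23 = 60*107 - 23 = 6420 - 23 = 6397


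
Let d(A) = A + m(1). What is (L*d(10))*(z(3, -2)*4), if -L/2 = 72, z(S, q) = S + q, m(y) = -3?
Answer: -4032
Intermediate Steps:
d(A) = -3 + A (d(A) = A - 3 = -3 + A)
L = -144 (L = -2*72 = -144)
(L*d(10))*(z(3, -2)*4) = (-144*(-3 + 10))*((3 - 2)*4) = (-144*7)*(1*4) = -1008*4 = -4032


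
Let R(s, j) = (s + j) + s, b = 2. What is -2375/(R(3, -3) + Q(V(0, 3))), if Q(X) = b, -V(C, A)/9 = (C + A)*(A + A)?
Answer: -475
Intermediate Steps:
V(C, A) = -18*A*(A + C) (V(C, A) = -9*(C + A)*(A + A) = -9*(A + C)*2*A = -18*A*(A + C))
Q(X) = 2
R(s, j) = j + 2*s (R(s, j) = (j + s) + s = j + 2*s)
-2375/(R(3, -3) + Q(V(0, 3))) = -2375/((-3 + 2*3) + 2) = -2375/((-3 + 6) + 2) = -2375/(3 + 2) = -2375/5 = -2375*1/5 = -475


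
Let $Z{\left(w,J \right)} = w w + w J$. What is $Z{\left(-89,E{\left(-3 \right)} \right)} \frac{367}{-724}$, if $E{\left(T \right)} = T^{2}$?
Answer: $- \frac{653260}{181} \approx -3609.2$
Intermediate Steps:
$Z{\left(w,J \right)} = w^{2} + J w$
$Z{\left(-89,E{\left(-3 \right)} \right)} \frac{367}{-724} = - 89 \left(\left(-3\right)^{2} - 89\right) \frac{367}{-724} = - 89 \left(9 - 89\right) 367 \left(- \frac{1}{724}\right) = \left(-89\right) \left(-80\right) \left(- \frac{367}{724}\right) = 7120 \left(- \frac{367}{724}\right) = - \frac{653260}{181}$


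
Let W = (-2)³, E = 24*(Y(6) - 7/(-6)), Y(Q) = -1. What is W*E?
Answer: -32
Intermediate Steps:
E = 4 (E = 24*(-1 - 7/(-6)) = 24*(-1 - 7*(-⅙)) = 24*(-1 + 7/6) = 24*(⅙) = 4)
W = -8
W*E = -8*4 = -32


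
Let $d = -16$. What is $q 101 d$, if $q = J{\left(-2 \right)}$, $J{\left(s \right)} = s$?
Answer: $3232$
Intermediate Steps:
$q = -2$
$q 101 d = \left(-2\right) 101 \left(-16\right) = \left(-202\right) \left(-16\right) = 3232$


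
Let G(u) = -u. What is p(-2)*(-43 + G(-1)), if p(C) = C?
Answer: 84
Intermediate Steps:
p(-2)*(-43 + G(-1)) = -2*(-43 - 1*(-1)) = -2*(-43 + 1) = -2*(-42) = 84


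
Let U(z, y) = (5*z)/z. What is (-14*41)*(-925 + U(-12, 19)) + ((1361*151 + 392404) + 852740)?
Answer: 1978735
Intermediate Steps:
U(z, y) = 5
(-14*41)*(-925 + U(-12, 19)) + ((1361*151 + 392404) + 852740) = (-14*41)*(-925 + 5) + ((1361*151 + 392404) + 852740) = -574*(-920) + ((205511 + 392404) + 852740) = 528080 + (597915 + 852740) = 528080 + 1450655 = 1978735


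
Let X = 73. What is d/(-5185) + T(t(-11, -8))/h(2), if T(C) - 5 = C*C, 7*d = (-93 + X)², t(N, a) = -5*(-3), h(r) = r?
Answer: 834705/7259 ≈ 114.99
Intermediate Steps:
t(N, a) = 15
d = 400/7 (d = (-93 + 73)²/7 = (⅐)*(-20)² = (⅐)*400 = 400/7 ≈ 57.143)
T(C) = 5 + C² (T(C) = 5 + C*C = 5 + C²)
d/(-5185) + T(t(-11, -8))/h(2) = (400/7)/(-5185) + (5 + 15²)/2 = (400/7)*(-1/5185) + (5 + 225)*(½) = -80/7259 + 230*(½) = -80/7259 + 115 = 834705/7259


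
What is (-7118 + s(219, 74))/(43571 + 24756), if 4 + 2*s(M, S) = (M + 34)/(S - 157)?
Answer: -1182173/11342282 ≈ -0.10423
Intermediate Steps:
s(M, S) = -2 + (34 + M)/(2*(-157 + S)) (s(M, S) = -2 + ((M + 34)/(S - 157))/2 = -2 + ((34 + M)/(-157 + S))/2 = -2 + (34 + M)/(2*(-157 + S)))
(-7118 + s(219, 74))/(43571 + 24756) = (-7118 + (662 + 219 - 4*74)/(2*(-157 + 74)))/(43571 + 24756) = (-7118 + (½)*(662 + 219 - 296)/(-83))/68327 = (-7118 + (½)*(-1/83)*585)*(1/68327) = (-7118 - 585/166)*(1/68327) = -1182173/166*1/68327 = -1182173/11342282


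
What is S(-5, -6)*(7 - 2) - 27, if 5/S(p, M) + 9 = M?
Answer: -86/3 ≈ -28.667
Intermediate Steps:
S(p, M) = 5/(-9 + M)
S(-5, -6)*(7 - 2) - 27 = (5/(-9 - 6))*(7 - 2) - 27 = (5/(-15))*5 - 27 = (5*(-1/15))*5 - 27 = -⅓*5 - 27 = -5/3 - 27 = -86/3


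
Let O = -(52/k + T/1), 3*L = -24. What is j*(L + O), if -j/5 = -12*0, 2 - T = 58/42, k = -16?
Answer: 0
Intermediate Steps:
T = 13/21 (T = 2 - 58/42 = 2 - 1*29/21 = 2 - 29/21 = 13/21 ≈ 0.61905)
L = -8 (L = (⅓)*(-24) = -8)
j = 0 (j = -(-60)*0 = -5*0 = 0)
O = 221/84 (O = -(52/(-16) + (13/21)/1) = -(52*(-1/16) + (13/21)*1) = -(-13/4 + 13/21) = -1*(-221/84) = 221/84 ≈ 2.6310)
j*(L + O) = 0*(-8 + 221/84) = 0*(-451/84) = 0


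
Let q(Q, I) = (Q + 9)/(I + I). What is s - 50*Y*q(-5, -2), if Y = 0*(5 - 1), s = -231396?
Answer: -231396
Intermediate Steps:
q(Q, I) = (9 + Q)/(2*I) (q(Q, I) = (9 + Q)/((2*I)) = (9 + Q)*(1/(2*I)) = (9 + Q)/(2*I))
Y = 0 (Y = 0*4 = 0)
s - 50*Y*q(-5, -2) = -231396 - 50*0*(½)*(9 - 5)/(-2) = -231396 - 0*(½)*(-½)*4 = -231396 - 0*(-1) = -231396 - 1*0 = -231396 + 0 = -231396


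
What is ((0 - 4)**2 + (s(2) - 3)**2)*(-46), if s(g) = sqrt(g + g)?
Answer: -782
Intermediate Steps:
s(g) = sqrt(2)*sqrt(g) (s(g) = sqrt(2*g) = sqrt(2)*sqrt(g))
((0 - 4)**2 + (s(2) - 3)**2)*(-46) = ((0 - 4)**2 + (sqrt(2)*sqrt(2) - 3)**2)*(-46) = ((-4)**2 + (2 - 3)**2)*(-46) = (16 + (-1)**2)*(-46) = (16 + 1)*(-46) = 17*(-46) = -782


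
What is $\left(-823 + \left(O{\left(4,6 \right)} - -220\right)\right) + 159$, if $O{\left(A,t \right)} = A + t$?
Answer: $-434$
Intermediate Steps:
$\left(-823 + \left(O{\left(4,6 \right)} - -220\right)\right) + 159 = \left(-823 + \left(\left(4 + 6\right) - -220\right)\right) + 159 = \left(-823 + \left(10 + 220\right)\right) + 159 = \left(-823 + 230\right) + 159 = -593 + 159 = -434$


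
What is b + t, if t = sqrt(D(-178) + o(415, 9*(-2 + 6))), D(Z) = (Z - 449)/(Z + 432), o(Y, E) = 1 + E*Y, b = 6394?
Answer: 6394 + sqrt(963774298)/254 ≈ 6516.2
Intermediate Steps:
D(Z) = (-449 + Z)/(432 + Z)
t = sqrt(963774298)/254 (t = sqrt((-449 - 178)/(432 - 178) + (1 + (9*(-2 + 6))*415)) = sqrt(-627/254 + (1 + (9*4)*415)) = sqrt((1/254)*(-627) + (1 + 36*415)) = sqrt(-627/254 + (1 + 14940)) = sqrt(-627/254 + 14941) = sqrt(3794387/254) = sqrt(963774298)/254 ≈ 122.22)
b + t = 6394 + sqrt(963774298)/254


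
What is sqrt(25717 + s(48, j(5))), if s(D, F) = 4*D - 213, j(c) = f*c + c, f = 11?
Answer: 4*sqrt(1606) ≈ 160.30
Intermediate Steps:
j(c) = 12*c (j(c) = 11*c + c = 12*c)
s(D, F) = -213 + 4*D
sqrt(25717 + s(48, j(5))) = sqrt(25717 + (-213 + 4*48)) = sqrt(25717 + (-213 + 192)) = sqrt(25717 - 21) = sqrt(25696) = 4*sqrt(1606)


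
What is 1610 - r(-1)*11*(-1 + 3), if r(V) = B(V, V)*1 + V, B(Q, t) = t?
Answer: 1654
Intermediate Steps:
r(V) = 2*V (r(V) = V*1 + V = V + V = 2*V)
1610 - r(-1)*11*(-1 + 3) = 1610 - (2*(-1))*11*(-1 + 3) = 1610 - (-2*11)*2 = 1610 - (-22)*2 = 1610 - 1*(-44) = 1610 + 44 = 1654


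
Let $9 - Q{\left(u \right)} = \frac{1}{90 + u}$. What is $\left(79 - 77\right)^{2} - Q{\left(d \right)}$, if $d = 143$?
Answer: $- \frac{1164}{233} \approx -4.9957$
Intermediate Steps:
$Q{\left(u \right)} = 9 - \frac{1}{90 + u}$
$\left(79 - 77\right)^{2} - Q{\left(d \right)} = \left(79 - 77\right)^{2} - \frac{809 + 9 \cdot 143}{90 + 143} = 2^{2} - \frac{809 + 1287}{233} = 4 - \frac{1}{233} \cdot 2096 = 4 - \frac{2096}{233} = - \frac{1164}{233}$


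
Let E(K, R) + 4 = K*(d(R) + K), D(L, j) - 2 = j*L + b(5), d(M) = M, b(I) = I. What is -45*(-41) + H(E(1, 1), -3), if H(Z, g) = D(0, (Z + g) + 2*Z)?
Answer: 1852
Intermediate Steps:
D(L, j) = 7 + L*j (D(L, j) = 2 + (j*L + 5) = 2 + (L*j + 5) = 2 + (5 + L*j) = 7 + L*j)
E(K, R) = -4 + K*(K + R) (E(K, R) = -4 + K*(R + K) = -4 + K*(K + R))
H(Z, g) = 7 (H(Z, g) = 7 + 0*((Z + g) + 2*Z) = 7 + 0*(g + 3*Z) = 7 + 0 = 7)
-45*(-41) + H(E(1, 1), -3) = -45*(-41) + 7 = 1845 + 7 = 1852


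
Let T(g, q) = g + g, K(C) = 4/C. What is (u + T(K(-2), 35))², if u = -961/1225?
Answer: 34351321/1500625 ≈ 22.891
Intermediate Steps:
u = -961/1225 (u = -961*1/1225 = -961/1225 ≈ -0.78449)
T(g, q) = 2*g
(u + T(K(-2), 35))² = (-961/1225 + 2*(4/(-2)))² = (-961/1225 + 2*(4*(-½)))² = (-961/1225 + 2*(-2))² = (-961/1225 - 4)² = (-5861/1225)² = 34351321/1500625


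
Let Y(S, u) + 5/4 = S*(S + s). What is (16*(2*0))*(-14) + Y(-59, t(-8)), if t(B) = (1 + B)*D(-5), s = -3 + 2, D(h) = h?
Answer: 14155/4 ≈ 3538.8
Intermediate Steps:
s = -1
t(B) = -5 - 5*B (t(B) = (1 + B)*(-5) = -5 - 5*B)
Y(S, u) = -5/4 + S*(-1 + S) (Y(S, u) = -5/4 + S*(S - 1) = -5/4 + S*(-1 + S))
(16*(2*0))*(-14) + Y(-59, t(-8)) = (16*(2*0))*(-14) + (-5/4 + (-59)² - 1*(-59)) = (16*0)*(-14) + (-5/4 + 3481 + 59) = 0*(-14) + 14155/4 = 0 + 14155/4 = 14155/4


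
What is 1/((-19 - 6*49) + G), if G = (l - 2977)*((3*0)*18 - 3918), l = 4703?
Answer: -1/6762781 ≈ -1.4787e-7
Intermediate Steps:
G = -6762468 (G = (4703 - 2977)*((3*0)*18 - 3918) = 1726*(0*18 - 3918) = 1726*(0 - 3918) = 1726*(-3918) = -6762468)
1/((-19 - 6*49) + G) = 1/((-19 - 6*49) - 6762468) = 1/((-19 - 294) - 6762468) = 1/(-313 - 6762468) = 1/(-6762781) = -1/6762781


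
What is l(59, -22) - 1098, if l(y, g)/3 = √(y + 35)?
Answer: -1098 + 3*√94 ≈ -1068.9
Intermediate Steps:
l(y, g) = 3*√(35 + y) (l(y, g) = 3*√(y + 35) = 3*√(35 + y))
l(59, -22) - 1098 = 3*√(35 + 59) - 1098 = 3*√94 - 1098 = -1098 + 3*√94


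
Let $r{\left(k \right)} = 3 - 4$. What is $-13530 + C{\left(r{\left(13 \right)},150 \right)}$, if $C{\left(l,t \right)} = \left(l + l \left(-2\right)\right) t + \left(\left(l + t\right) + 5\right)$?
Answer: $-13226$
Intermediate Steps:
$r{\left(k \right)} = -1$ ($r{\left(k \right)} = 3 - 4 = -1$)
$C{\left(l,t \right)} = 5 + l + t - l t$ ($C{\left(l,t \right)} = \left(l - 2 l\right) t + \left(5 + l + t\right) = - l t + \left(5 + l + t\right) = 5 + l + t - l t$)
$-13530 + C{\left(r{\left(13 \right)},150 \right)} = -13530 + \left(5 - 1 + 150 - \left(-1\right) 150\right) = -13530 + \left(5 - 1 + 150 + 150\right) = -13530 + 304 = -13226$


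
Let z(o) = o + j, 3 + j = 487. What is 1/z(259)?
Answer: 1/743 ≈ 0.0013459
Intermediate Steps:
j = 484 (j = -3 + 487 = 484)
z(o) = 484 + o (z(o) = o + 484 = 484 + o)
1/z(259) = 1/(484 + 259) = 1/743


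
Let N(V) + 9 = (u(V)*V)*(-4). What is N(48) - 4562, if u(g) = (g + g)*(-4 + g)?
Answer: -815579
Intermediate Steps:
u(g) = 2*g*(-4 + g) (u(g) = (2*g)*(-4 + g) = 2*g*(-4 + g))
N(V) = -9 - 8*V**2*(-4 + V) (N(V) = -9 + ((2*V*(-4 + V))*V)*(-4) = -9 + (2*V**2*(-4 + V))*(-4) = -9 - 8*V**2*(-4 + V))
N(48) - 4562 = (-9 + 8*48**2*(4 - 1*48)) - 4562 = (-9 + 8*2304*(4 - 48)) - 4562 = (-9 + 8*2304*(-44)) - 4562 = (-9 - 811008) - 4562 = -811017 - 4562 = -815579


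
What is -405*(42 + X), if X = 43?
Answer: -34425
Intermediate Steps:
-405*(42 + X) = -405*(42 + 43) = -405*85 = -34425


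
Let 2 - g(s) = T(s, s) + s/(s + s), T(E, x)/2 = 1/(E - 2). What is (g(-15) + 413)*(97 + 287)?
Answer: 2706624/17 ≈ 1.5921e+5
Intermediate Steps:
T(E, x) = 2/(-2 + E) (T(E, x) = 2/(E - 2) = 2/(-2 + E))
g(s) = 3/2 - 2/(-2 + s) (g(s) = 2 - (2/(-2 + s) + s/(s + s)) = 2 - (2/(-2 + s) + s/((2*s))) = 2 - (2/(-2 + s) + (1/(2*s))*s) = 2 - (2/(-2 + s) + 1/2) = 2 - (1/2 + 2/(-2 + s)) = 2 + (-1/2 - 2/(-2 + s)) = 3/2 - 2/(-2 + s))
(g(-15) + 413)*(97 + 287) = ((-10 + 3*(-15))/(2*(-2 - 15)) + 413)*(97 + 287) = ((1/2)*(-10 - 45)/(-17) + 413)*384 = ((1/2)*(-1/17)*(-55) + 413)*384 = (55/34 + 413)*384 = (14097/34)*384 = 2706624/17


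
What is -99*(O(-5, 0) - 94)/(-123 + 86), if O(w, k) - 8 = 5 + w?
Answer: -8514/37 ≈ -230.11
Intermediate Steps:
O(w, k) = 13 + w (O(w, k) = 8 + (5 + w) = 13 + w)
-99*(O(-5, 0) - 94)/(-123 + 86) = -99*((13 - 5) - 94)/(-123 + 86) = -99*(8 - 94)/(-37) = -(-8514)*(-1)/37 = -99*86/37 = -8514/37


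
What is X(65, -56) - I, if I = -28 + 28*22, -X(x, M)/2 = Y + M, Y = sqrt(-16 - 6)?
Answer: -476 - 2*I*sqrt(22) ≈ -476.0 - 9.3808*I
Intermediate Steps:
Y = I*sqrt(22) (Y = sqrt(-22) = I*sqrt(22) ≈ 4.6904*I)
X(x, M) = -2*M - 2*I*sqrt(22) (X(x, M) = -2*(I*sqrt(22) + M) = -2*(M + I*sqrt(22)) = -2*M - 2*I*sqrt(22))
I = 588 (I = -28 + 616 = 588)
X(65, -56) - I = (-2*(-56) - 2*I*sqrt(22)) - 1*588 = (112 - 2*I*sqrt(22)) - 588 = -476 - 2*I*sqrt(22)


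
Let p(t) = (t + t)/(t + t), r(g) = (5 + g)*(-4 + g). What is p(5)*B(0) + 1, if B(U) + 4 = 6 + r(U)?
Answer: -17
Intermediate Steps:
r(g) = (-4 + g)*(5 + g)
p(t) = 1 (p(t) = (2*t)/((2*t)) = (2*t)*(1/(2*t)) = 1)
B(U) = -18 + U + U**2 (B(U) = -4 + (6 + (-20 + U + U**2)) = -4 + (-14 + U + U**2) = -18 + U + U**2)
p(5)*B(0) + 1 = 1*(-18 + 0 + 0**2) + 1 = 1*(-18 + 0 + 0) + 1 = 1*(-18) + 1 = -18 + 1 = -17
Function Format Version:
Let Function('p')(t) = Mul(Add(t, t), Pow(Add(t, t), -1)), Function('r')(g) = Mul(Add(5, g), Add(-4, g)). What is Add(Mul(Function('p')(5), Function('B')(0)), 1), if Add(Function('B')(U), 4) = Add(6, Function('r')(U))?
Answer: -17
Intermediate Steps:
Function('r')(g) = Mul(Add(-4, g), Add(5, g))
Function('p')(t) = 1 (Function('p')(t) = Mul(Mul(2, t), Pow(Mul(2, t), -1)) = Mul(Mul(2, t), Mul(Rational(1, 2), Pow(t, -1))) = 1)
Function('B')(U) = Add(-18, U, Pow(U, 2)) (Function('B')(U) = Add(-4, Add(6, Add(-20, U, Pow(U, 2)))) = Add(-4, Add(-14, U, Pow(U, 2))) = Add(-18, U, Pow(U, 2)))
Add(Mul(Function('p')(5), Function('B')(0)), 1) = Add(Mul(1, Add(-18, 0, Pow(0, 2))), 1) = Add(Mul(1, Add(-18, 0, 0)), 1) = Add(Mul(1, -18), 1) = Add(-18, 1) = -17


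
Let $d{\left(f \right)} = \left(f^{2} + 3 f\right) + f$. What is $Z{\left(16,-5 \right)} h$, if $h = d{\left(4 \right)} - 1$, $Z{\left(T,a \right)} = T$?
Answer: $496$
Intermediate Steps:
$d{\left(f \right)} = f^{2} + 4 f$
$h = 31$ ($h = 4 \left(4 + 4\right) - 1 = 4 \cdot 8 - 1 = 32 - 1 = 31$)
$Z{\left(16,-5 \right)} h = 16 \cdot 31 = 496$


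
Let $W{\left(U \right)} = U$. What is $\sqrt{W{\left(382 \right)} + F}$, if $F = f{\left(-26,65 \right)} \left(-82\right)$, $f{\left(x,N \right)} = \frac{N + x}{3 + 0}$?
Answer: $6 i \sqrt{19} \approx 26.153 i$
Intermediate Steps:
$f{\left(x,N \right)} = \frac{N}{3} + \frac{x}{3}$ ($f{\left(x,N \right)} = \frac{N + x}{3} = \left(N + x\right) \frac{1}{3} = \frac{N}{3} + \frac{x}{3}$)
$F = -1066$ ($F = \left(\frac{1}{3} \cdot 65 + \frac{1}{3} \left(-26\right)\right) \left(-82\right) = \left(\frac{65}{3} - \frac{26}{3}\right) \left(-82\right) = 13 \left(-82\right) = -1066$)
$\sqrt{W{\left(382 \right)} + F} = \sqrt{382 - 1066} = \sqrt{-684} = 6 i \sqrt{19}$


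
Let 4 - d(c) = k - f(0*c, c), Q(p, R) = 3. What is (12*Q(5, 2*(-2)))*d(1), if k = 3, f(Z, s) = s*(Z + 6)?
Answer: 252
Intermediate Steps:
f(Z, s) = s*(6 + Z)
d(c) = 1 + 6*c (d(c) = 4 - (3 - c*(6 + 0*c)) = 4 - (3 - c*(6 + 0)) = 4 - (3 - c*6) = 4 - (3 - 6*c) = 4 + (-3 + 6*c) = 1 + 6*c)
(12*Q(5, 2*(-2)))*d(1) = (12*3)*(1 + 6*1) = 36*(1 + 6) = 36*7 = 252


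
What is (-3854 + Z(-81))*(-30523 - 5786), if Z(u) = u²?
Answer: -98288463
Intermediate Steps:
(-3854 + Z(-81))*(-30523 - 5786) = (-3854 + (-81)²)*(-30523 - 5786) = (-3854 + 6561)*(-36309) = 2707*(-36309) = -98288463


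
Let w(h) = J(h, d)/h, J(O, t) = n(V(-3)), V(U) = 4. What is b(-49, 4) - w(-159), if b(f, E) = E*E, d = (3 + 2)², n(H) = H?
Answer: 2548/159 ≈ 16.025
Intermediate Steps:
d = 25 (d = 5² = 25)
J(O, t) = 4
b(f, E) = E²
w(h) = 4/h
b(-49, 4) - w(-159) = 4² - 4/(-159) = 16 - 4*(-1)/159 = 16 - 1*(-4/159) = 16 + 4/159 = 2548/159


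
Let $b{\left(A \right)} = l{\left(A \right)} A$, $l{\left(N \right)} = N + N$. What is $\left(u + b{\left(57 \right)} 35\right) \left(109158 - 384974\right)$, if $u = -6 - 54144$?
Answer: $-47793396480$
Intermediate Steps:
$l{\left(N \right)} = 2 N$
$u = -54150$ ($u = -6 - 54144 = -54150$)
$b{\left(A \right)} = 2 A^{2}$ ($b{\left(A \right)} = 2 A A = 2 A^{2}$)
$\left(u + b{\left(57 \right)} 35\right) \left(109158 - 384974\right) = \left(-54150 + 2 \cdot 57^{2} \cdot 35\right) \left(109158 - 384974\right) = \left(-54150 + 2 \cdot 3249 \cdot 35\right) \left(-275816\right) = \left(-54150 + 6498 \cdot 35\right) \left(-275816\right) = \left(-54150 + 227430\right) \left(-275816\right) = 173280 \left(-275816\right) = -47793396480$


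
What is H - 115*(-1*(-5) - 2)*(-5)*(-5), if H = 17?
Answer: -8608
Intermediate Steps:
H - 115*(-1*(-5) - 2)*(-5)*(-5) = 17 - 115*(-1*(-5) - 2)*(-5)*(-5) = 17 - 115*(5 - 2)*(-5)*(-5) = 17 - 115*3*(-5)*(-5) = 17 - (-1725)*(-5) = 17 - 115*75 = 17 - 8625 = -8608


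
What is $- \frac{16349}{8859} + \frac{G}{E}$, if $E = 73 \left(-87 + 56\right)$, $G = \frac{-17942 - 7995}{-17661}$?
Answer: $- \frac{217882564030}{118022087379} \approx -1.8461$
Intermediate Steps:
$G = \frac{25937}{17661}$ ($G = \left(-25937\right) \left(- \frac{1}{17661}\right) = \frac{25937}{17661} \approx 1.4686$)
$E = -2263$ ($E = 73 \left(-31\right) = -2263$)
$- \frac{16349}{8859} + \frac{G}{E} = - \frac{16349}{8859} + \frac{25937}{17661 \left(-2263\right)} = \left(-16349\right) \frac{1}{8859} + \frac{25937}{17661} \left(- \frac{1}{2263}\right) = - \frac{16349}{8859} - \frac{25937}{39966843} = - \frac{217882564030}{118022087379}$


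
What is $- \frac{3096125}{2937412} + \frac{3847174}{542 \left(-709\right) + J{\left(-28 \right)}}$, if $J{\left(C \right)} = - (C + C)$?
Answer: $- \frac{6245167206719}{564309156732} \approx -11.067$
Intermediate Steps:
$J{\left(C \right)} = - 2 C$
$- \frac{3096125}{2937412} + \frac{3847174}{542 \left(-709\right) + J{\left(-28 \right)}} = - \frac{3096125}{2937412} + \frac{3847174}{542 \left(-709\right) - -56} = \left(-3096125\right) \frac{1}{2937412} + \frac{3847174}{-384278 + 56} = - \frac{3096125}{2937412} + \frac{3847174}{-384222} = - \frac{3096125}{2937412} + 3847174 \left(- \frac{1}{384222}\right) = - \frac{3096125}{2937412} - \frac{1923587}{192111} = - \frac{6245167206719}{564309156732}$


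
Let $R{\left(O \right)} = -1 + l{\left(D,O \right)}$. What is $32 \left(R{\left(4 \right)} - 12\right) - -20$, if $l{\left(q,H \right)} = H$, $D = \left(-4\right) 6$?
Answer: $-268$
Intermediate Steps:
$D = -24$
$R{\left(O \right)} = -1 + O$
$32 \left(R{\left(4 \right)} - 12\right) - -20 = 32 \left(\left(-1 + 4\right) - 12\right) - -20 = 32 \left(3 - 12\right) + 20 = 32 \left(-9\right) + 20 = -288 + 20 = -268$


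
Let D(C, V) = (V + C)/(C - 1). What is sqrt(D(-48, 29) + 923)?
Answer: sqrt(45246)/7 ≈ 30.387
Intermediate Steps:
D(C, V) = (C + V)/(-1 + C)
sqrt(D(-48, 29) + 923) = sqrt((-48 + 29)/(-1 - 48) + 923) = sqrt(-19/(-49) + 923) = sqrt(-1/49*(-19) + 923) = sqrt(19/49 + 923) = sqrt(45246/49) = sqrt(45246)/7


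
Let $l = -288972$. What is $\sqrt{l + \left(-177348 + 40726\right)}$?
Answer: $i \sqrt{425594} \approx 652.38 i$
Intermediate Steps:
$\sqrt{l + \left(-177348 + 40726\right)} = \sqrt{-288972 + \left(-177348 + 40726\right)} = \sqrt{-288972 - 136622} = \sqrt{-425594} = i \sqrt{425594}$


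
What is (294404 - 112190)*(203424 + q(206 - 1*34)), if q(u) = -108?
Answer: 37047021624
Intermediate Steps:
(294404 - 112190)*(203424 + q(206 - 1*34)) = (294404 - 112190)*(203424 - 108) = 182214*203316 = 37047021624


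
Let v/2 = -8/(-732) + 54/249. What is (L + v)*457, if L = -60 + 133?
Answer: 509882669/15189 ≈ 33569.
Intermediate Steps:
v = 6920/15189 (v = 2*(-8/(-732) + 54/249) = 2*(-8*(-1/732) + 54*(1/249)) = 2*(2/183 + 18/83) = 2*(3460/15189) = 6920/15189 ≈ 0.45559)
L = 73
(L + v)*457 = (73 + 6920/15189)*457 = (1115717/15189)*457 = 509882669/15189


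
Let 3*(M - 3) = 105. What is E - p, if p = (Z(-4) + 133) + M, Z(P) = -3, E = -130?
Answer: -298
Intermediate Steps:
M = 38 (M = 3 + (⅓)*105 = 3 + 35 = 38)
p = 168 (p = (-3 + 133) + 38 = 130 + 38 = 168)
E - p = -130 - 1*168 = -130 - 168 = -298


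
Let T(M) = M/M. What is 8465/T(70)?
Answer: 8465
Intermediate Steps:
T(M) = 1
8465/T(70) = 8465/1 = 8465*1 = 8465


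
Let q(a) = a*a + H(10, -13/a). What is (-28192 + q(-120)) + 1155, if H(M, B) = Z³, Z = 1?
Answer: -12636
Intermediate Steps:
H(M, B) = 1 (H(M, B) = 1³ = 1)
q(a) = 1 + a² (q(a) = a*a + 1 = a² + 1 = 1 + a²)
(-28192 + q(-120)) + 1155 = (-28192 + (1 + (-120)²)) + 1155 = (-28192 + (1 + 14400)) + 1155 = (-28192 + 14401) + 1155 = -13791 + 1155 = -12636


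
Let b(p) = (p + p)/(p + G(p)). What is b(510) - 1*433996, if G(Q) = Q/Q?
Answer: -221770936/511 ≈ -4.3399e+5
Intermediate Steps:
G(Q) = 1
b(p) = 2*p/(1 + p) (b(p) = (p + p)/(p + 1) = (2*p)/(1 + p) = 2*p/(1 + p))
b(510) - 1*433996 = 2*510/(1 + 510) - 1*433996 = 2*510/511 - 433996 = 2*510*(1/511) - 433996 = 1020/511 - 433996 = -221770936/511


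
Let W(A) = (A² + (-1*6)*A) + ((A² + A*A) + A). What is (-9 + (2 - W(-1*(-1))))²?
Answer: 25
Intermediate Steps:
W(A) = -5*A + 3*A² (W(A) = (A² - 6*A) + ((A² + A²) + A) = (A² - 6*A) + (2*A² + A) = (A² - 6*A) + (A + 2*A²) = -5*A + 3*A²)
(-9 + (2 - W(-1*(-1))))² = (-9 + (2 - (-1*(-1))*(-5 + 3*(-1*(-1)))))² = (-9 + (2 - (-5 + 3*1)))² = (-9 + (2 - (-5 + 3)))² = (-9 + (2 - (-2)))² = (-9 + (2 - 1*(-2)))² = (-9 + (2 + 2))² = (-9 + 4)² = (-5)² = 25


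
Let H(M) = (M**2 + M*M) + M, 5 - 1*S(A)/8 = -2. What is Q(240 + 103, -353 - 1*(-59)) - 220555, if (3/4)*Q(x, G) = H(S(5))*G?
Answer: -2701131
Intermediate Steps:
S(A) = 56 (S(A) = 40 - 8*(-2) = 40 + 16 = 56)
H(M) = M + 2*M**2 (H(M) = (M**2 + M**2) + M = 2*M**2 + M = M + 2*M**2)
Q(x, G) = 25312*G/3 (Q(x, G) = 4*((56*(1 + 2*56))*G)/3 = 4*((56*(1 + 112))*G)/3 = 4*((56*113)*G)/3 = 4*(6328*G)/3 = 25312*G/3)
Q(240 + 103, -353 - 1*(-59)) - 220555 = 25312*(-353 - 1*(-59))/3 - 220555 = 25312*(-353 + 59)/3 - 220555 = (25312/3)*(-294) - 220555 = -2480576 - 220555 = -2701131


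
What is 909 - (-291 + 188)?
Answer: 1012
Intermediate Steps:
909 - (-291 + 188) = 909 - 1*(-103) = 909 + 103 = 1012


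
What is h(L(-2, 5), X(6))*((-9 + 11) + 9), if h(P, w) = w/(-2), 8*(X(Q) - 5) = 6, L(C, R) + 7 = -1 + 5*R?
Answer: -253/8 ≈ -31.625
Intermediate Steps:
L(C, R) = -8 + 5*R (L(C, R) = -7 + (-1 + 5*R) = -8 + 5*R)
X(Q) = 23/4 (X(Q) = 5 + (⅛)*6 = 5 + ¾ = 23/4)
h(P, w) = -w/2 (h(P, w) = w*(-½) = -w/2)
h(L(-2, 5), X(6))*((-9 + 11) + 9) = (-½*23/4)*((-9 + 11) + 9) = -23*(2 + 9)/8 = -23/8*11 = -253/8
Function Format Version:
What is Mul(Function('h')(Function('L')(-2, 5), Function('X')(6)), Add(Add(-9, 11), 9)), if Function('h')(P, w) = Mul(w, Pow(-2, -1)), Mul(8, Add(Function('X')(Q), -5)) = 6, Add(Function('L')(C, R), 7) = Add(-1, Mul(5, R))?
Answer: Rational(-253, 8) ≈ -31.625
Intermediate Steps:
Function('L')(C, R) = Add(-8, Mul(5, R)) (Function('L')(C, R) = Add(-7, Add(-1, Mul(5, R))) = Add(-8, Mul(5, R)))
Function('X')(Q) = Rational(23, 4) (Function('X')(Q) = Add(5, Mul(Rational(1, 8), 6)) = Add(5, Rational(3, 4)) = Rational(23, 4))
Function('h')(P, w) = Mul(Rational(-1, 2), w) (Function('h')(P, w) = Mul(w, Rational(-1, 2)) = Mul(Rational(-1, 2), w))
Mul(Function('h')(Function('L')(-2, 5), Function('X')(6)), Add(Add(-9, 11), 9)) = Mul(Mul(Rational(-1, 2), Rational(23, 4)), Add(Add(-9, 11), 9)) = Mul(Rational(-23, 8), Add(2, 9)) = Mul(Rational(-23, 8), 11) = Rational(-253, 8)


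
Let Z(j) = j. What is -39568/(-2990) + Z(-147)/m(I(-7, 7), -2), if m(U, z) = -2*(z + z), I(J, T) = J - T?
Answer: -61493/11960 ≈ -5.1416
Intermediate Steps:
m(U, z) = -4*z
-39568/(-2990) + Z(-147)/m(I(-7, 7), -2) = -39568/(-2990) - 147/((-4*(-2))) = -39568*(-1/2990) - 147/8 = 19784/1495 - 147*⅛ = 19784/1495 - 147/8 = -61493/11960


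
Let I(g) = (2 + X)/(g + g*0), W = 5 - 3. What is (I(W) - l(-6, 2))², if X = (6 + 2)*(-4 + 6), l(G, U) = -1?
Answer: 100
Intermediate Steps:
X = 16 (X = 8*2 = 16)
W = 2
I(g) = 18/g (I(g) = (2 + 16)/(g + g*0) = 18/(g + 0) = 18/g)
(I(W) - l(-6, 2))² = (18/2 - 1*(-1))² = (18*(½) + 1)² = (9 + 1)² = 10² = 100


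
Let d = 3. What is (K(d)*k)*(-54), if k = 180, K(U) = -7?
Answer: 68040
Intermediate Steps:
(K(d)*k)*(-54) = -7*180*(-54) = -1260*(-54) = 68040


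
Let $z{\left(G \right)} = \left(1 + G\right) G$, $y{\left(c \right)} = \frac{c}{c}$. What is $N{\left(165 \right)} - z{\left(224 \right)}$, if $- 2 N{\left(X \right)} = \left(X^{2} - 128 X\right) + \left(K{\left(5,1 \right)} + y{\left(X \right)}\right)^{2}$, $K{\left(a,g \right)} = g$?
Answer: $- \frac{106909}{2} \approx -53455.0$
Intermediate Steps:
$y{\left(c \right)} = 1$
$z{\left(G \right)} = G \left(1 + G\right)$
$N{\left(X \right)} = -2 + 64 X - \frac{X^{2}}{2}$ ($N{\left(X \right)} = - \frac{\left(X^{2} - 128 X\right) + \left(1 + 1\right)^{2}}{2} = - \frac{\left(X^{2} - 128 X\right) + 2^{2}}{2} = - \frac{\left(X^{2} - 128 X\right) + 4}{2} = - \frac{4 + X^{2} - 128 X}{2} = -2 + 64 X - \frac{X^{2}}{2}$)
$N{\left(165 \right)} - z{\left(224 \right)} = \left(-2 + 64 \cdot 165 - \frac{165^{2}}{2}\right) - 224 \left(1 + 224\right) = \left(-2 + 10560 - \frac{27225}{2}\right) - 224 \cdot 225 = \left(-2 + 10560 - \frac{27225}{2}\right) - 50400 = - \frac{6109}{2} - 50400 = - \frac{106909}{2}$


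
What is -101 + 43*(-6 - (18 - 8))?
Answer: -789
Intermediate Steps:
-101 + 43*(-6 - (18 - 8)) = -101 + 43*(-6 - 1*10) = -101 + 43*(-6 - 10) = -101 + 43*(-16) = -101 - 688 = -789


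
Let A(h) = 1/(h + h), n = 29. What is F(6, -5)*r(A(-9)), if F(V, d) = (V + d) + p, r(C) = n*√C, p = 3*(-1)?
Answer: -29*I*√2/3 ≈ -13.671*I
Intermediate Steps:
A(h) = 1/(2*h)
p = -3
r(C) = 29*√C
F(V, d) = -3 + V + d (F(V, d) = (V + d) - 3 = -3 + V + d)
F(6, -5)*r(A(-9)) = (-3 + 6 - 5)*(29*√((½)/(-9))) = -58*√((½)*(-⅑)) = -58*√(-1/18) = -58*I*√2/6 = -29*I*√2/3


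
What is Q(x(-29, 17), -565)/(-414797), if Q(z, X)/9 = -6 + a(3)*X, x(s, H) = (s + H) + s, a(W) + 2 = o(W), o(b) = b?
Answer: 5139/414797 ≈ 0.012389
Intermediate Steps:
a(W) = -2 + W
x(s, H) = H + 2*s (x(s, H) = (H + s) + s = H + 2*s)
Q(z, X) = -54 + 9*X (Q(z, X) = 9*(-6 + (-2 + 3)*X) = 9*(-6 + 1*X) = 9*(-6 + X) = -54 + 9*X)
Q(x(-29, 17), -565)/(-414797) = (-54 + 9*(-565))/(-414797) = (-54 - 5085)*(-1/414797) = -5139*(-1/414797) = 5139/414797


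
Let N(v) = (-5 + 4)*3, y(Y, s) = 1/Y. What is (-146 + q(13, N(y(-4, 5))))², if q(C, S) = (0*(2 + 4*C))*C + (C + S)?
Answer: 18496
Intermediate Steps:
N(v) = -3 (N(v) = -1*3 = -3)
q(C, S) = C + S (q(C, S) = 0*C + (C + S) = 0 + (C + S) = C + S)
(-146 + q(13, N(y(-4, 5))))² = (-146 + (13 - 3))² = (-146 + 10)² = (-136)² = 18496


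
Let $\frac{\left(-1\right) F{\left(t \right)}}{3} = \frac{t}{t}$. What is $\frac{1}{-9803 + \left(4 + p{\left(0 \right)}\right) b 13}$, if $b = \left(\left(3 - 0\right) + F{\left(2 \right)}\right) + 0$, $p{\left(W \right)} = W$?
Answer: $- \frac{1}{9803} \approx -0.00010201$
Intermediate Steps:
$F{\left(t \right)} = -3$ ($F{\left(t \right)} = - 3 \frac{t}{t} = \left(-3\right) 1 = -3$)
$b = 0$ ($b = \left(\left(3 - 0\right) - 3\right) + 0 = \left(\left(3 + 0\right) - 3\right) + 0 = \left(3 - 3\right) + 0 = 0 + 0 = 0$)
$\frac{1}{-9803 + \left(4 + p{\left(0 \right)}\right) b 13} = \frac{1}{-9803 + \left(4 + 0\right) 0 \cdot 13} = \frac{1}{-9803 + 4 \cdot 0 \cdot 13} = \frac{1}{-9803 + 0 \cdot 13} = \frac{1}{-9803 + 0} = \frac{1}{-9803} = - \frac{1}{9803}$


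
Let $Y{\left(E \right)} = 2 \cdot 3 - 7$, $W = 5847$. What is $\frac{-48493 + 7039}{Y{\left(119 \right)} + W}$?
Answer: $- \frac{20727}{2923} \approx -7.091$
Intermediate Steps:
$Y{\left(E \right)} = -1$ ($Y{\left(E \right)} = 6 - 7 = -1$)
$\frac{-48493 + 7039}{Y{\left(119 \right)} + W} = \frac{-48493 + 7039}{-1 + 5847} = - \frac{41454}{5846} = \left(-41454\right) \frac{1}{5846} = - \frac{20727}{2923}$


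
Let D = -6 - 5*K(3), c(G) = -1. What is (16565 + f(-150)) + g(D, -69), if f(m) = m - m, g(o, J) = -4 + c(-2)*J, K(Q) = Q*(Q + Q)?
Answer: 16630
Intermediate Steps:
K(Q) = 2*Q**2 (K(Q) = Q*(2*Q) = 2*Q**2)
D = -96 (D = -6 - 10*3**2 = -6 - 10*9 = -6 - 5*18 = -6 - 90 = -96)
g(o, J) = -4 - J
f(m) = 0
(16565 + f(-150)) + g(D, -69) = (16565 + 0) + (-4 - 1*(-69)) = 16565 + (-4 + 69) = 16565 + 65 = 16630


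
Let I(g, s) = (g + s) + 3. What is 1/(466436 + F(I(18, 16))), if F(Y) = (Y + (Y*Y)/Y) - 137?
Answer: 1/466373 ≈ 2.1442e-6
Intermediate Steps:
I(g, s) = 3 + g + s
F(Y) = -137 + 2*Y (F(Y) = (Y + Y²/Y) - 137 = (Y + Y) - 137 = 2*Y - 137 = -137 + 2*Y)
1/(466436 + F(I(18, 16))) = 1/(466436 + (-137 + 2*(3 + 18 + 16))) = 1/(466436 + (-137 + 2*37)) = 1/(466436 + (-137 + 74)) = 1/(466436 - 63) = 1/466373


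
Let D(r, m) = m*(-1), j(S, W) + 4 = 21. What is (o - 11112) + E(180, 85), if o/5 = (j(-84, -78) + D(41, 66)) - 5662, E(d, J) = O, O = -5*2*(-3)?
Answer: -39637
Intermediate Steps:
j(S, W) = 17 (j(S, W) = -4 + 21 = 17)
O = 30 (O = -10*(-3) = 30)
E(d, J) = 30
D(r, m) = -m
o = -28555 (o = 5*((17 - 1*66) - 5662) = 5*((17 - 66) - 5662) = 5*(-49 - 5662) = 5*(-5711) = -28555)
(o - 11112) + E(180, 85) = (-28555 - 11112) + 30 = -39667 + 30 = -39637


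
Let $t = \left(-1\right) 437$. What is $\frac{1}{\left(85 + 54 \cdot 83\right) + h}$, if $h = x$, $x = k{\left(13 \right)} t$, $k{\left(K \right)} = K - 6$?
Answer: $\frac{1}{1508} \approx 0.00066313$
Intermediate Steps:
$k{\left(K \right)} = -6 + K$
$t = -437$
$x = -3059$ ($x = \left(-6 + 13\right) \left(-437\right) = 7 \left(-437\right) = -3059$)
$h = -3059$
$\frac{1}{\left(85 + 54 \cdot 83\right) + h} = \frac{1}{\left(85 + 54 \cdot 83\right) - 3059} = \frac{1}{\left(85 + 4482\right) - 3059} = \frac{1}{4567 - 3059} = \frac{1}{1508}$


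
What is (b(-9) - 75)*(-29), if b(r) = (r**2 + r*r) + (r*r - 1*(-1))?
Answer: -4901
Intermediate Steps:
b(r) = 1 + 3*r**2 (b(r) = (r**2 + r**2) + (r**2 + 1) = 2*r**2 + (1 + r**2) = 1 + 3*r**2)
(b(-9) - 75)*(-29) = ((1 + 3*(-9)**2) - 75)*(-29) = ((1 + 3*81) - 75)*(-29) = ((1 + 243) - 75)*(-29) = (244 - 75)*(-29) = 169*(-29) = -4901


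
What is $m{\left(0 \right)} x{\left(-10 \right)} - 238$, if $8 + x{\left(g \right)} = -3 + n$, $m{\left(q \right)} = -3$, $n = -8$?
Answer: $-181$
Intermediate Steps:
$x{\left(g \right)} = -19$ ($x{\left(g \right)} = -8 - 11 = -19$)
$m{\left(0 \right)} x{\left(-10 \right)} - 238 = \left(-3\right) \left(-19\right) - 238 = 57 - 238 = -181$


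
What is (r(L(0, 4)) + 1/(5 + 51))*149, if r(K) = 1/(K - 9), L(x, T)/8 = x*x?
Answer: -7003/504 ≈ -13.895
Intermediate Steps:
L(x, T) = 8*x² (L(x, T) = 8*(x*x) = 8*x²)
r(K) = 1/(-9 + K)
(r(L(0, 4)) + 1/(5 + 51))*149 = (1/(-9 + 8*0²) + 1/(5 + 51))*149 = (1/(-9 + 8*0) + 1/56)*149 = (1/(-9 + 0) + 1/56)*149 = (1/(-9) + 1/56)*149 = (-⅑ + 1/56)*149 = -47/504*149 = -7003/504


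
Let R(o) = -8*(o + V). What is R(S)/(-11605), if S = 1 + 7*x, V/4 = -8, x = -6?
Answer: -584/11605 ≈ -0.050323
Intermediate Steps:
V = -32 (V = 4*(-8) = -32)
S = -41 (S = 1 + 7*(-6) = 1 - 42 = -41)
R(o) = 256 - 8*o (R(o) = -8*(o - 32) = -8*(-32 + o) = 256 - 8*o)
R(S)/(-11605) = (256 - 8*(-41))/(-11605) = (256 + 328)*(-1/11605) = 584*(-1/11605) = -584/11605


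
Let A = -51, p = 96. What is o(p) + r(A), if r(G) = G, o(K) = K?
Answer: 45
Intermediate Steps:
o(p) + r(A) = 96 - 51 = 45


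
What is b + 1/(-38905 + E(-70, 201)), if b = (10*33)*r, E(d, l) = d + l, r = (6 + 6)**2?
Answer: 1842540479/38774 ≈ 47520.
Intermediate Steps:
r = 144 (r = 12**2 = 144)
b = 47520 (b = (10*33)*144 = 330*144 = 47520)
b + 1/(-38905 + E(-70, 201)) = 47520 + 1/(-38905 + (-70 + 201)) = 47520 + 1/(-38905 + 131) = 47520 + 1/(-38774) = 47520 - 1/38774 = 1842540479/38774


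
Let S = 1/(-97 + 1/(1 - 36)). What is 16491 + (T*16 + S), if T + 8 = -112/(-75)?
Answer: 1391246369/84900 ≈ 16387.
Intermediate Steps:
T = -488/75 (T = -8 - 112/(-75) = -8 - 112*(-1/75) = -8 + 112/75 = -488/75 ≈ -6.5067)
S = -35/3396 (S = 1/(-97 + 1/(-35)) = 1/(-97 - 1/35) = 1/(-3396/35) = -35/3396 ≈ -0.010306)
16491 + (T*16 + S) = 16491 + (-488/75*16 - 35/3396) = 16491 + (-7808/75 - 35/3396) = 16491 - 8839531/84900 = 1391246369/84900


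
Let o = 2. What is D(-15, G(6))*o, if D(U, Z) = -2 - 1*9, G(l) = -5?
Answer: -22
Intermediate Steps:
D(U, Z) = -11 (D(U, Z) = -2 - 9 = -11)
D(-15, G(6))*o = -11*2 = -22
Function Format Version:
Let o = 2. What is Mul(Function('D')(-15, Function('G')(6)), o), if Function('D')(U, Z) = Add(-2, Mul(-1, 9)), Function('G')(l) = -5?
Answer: -22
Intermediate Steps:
Function('D')(U, Z) = -11 (Function('D')(U, Z) = Add(-2, -9) = -11)
Mul(Function('D')(-15, Function('G')(6)), o) = Mul(-11, 2) = -22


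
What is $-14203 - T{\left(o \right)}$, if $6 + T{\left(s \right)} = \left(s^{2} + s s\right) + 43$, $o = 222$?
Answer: $-112808$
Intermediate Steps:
$T{\left(s \right)} = 37 + 2 s^{2}$ ($T{\left(s \right)} = -6 + \left(\left(s^{2} + s s\right) + 43\right) = -6 + \left(\left(s^{2} + s^{2}\right) + 43\right) = -6 + \left(2 s^{2} + 43\right) = -6 + \left(43 + 2 s^{2}\right) = 37 + 2 s^{2}$)
$-14203 - T{\left(o \right)} = -14203 - \left(37 + 2 \cdot 222^{2}\right) = -14203 - \left(37 + 2 \cdot 49284\right) = -14203 - \left(37 + 98568\right) = -14203 - 98605 = -112808$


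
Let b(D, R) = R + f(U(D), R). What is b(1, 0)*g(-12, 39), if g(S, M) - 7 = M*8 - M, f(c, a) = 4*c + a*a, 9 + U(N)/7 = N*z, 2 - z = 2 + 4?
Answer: -101920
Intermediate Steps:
z = -4 (z = 2 - (2 + 4) = 2 - 1*6 = 2 - 6 = -4)
U(N) = -63 - 28*N (U(N) = -63 + 7*(N*(-4)) = -63 + 7*(-4*N) = -63 - 28*N)
f(c, a) = a**2 + 4*c (f(c, a) = 4*c + a**2 = a**2 + 4*c)
b(D, R) = -252 + R + R**2 - 112*D (b(D, R) = R + (R**2 + 4*(-63 - 28*D)) = R + (R**2 + (-252 - 112*D)) = R + (-252 + R**2 - 112*D) = -252 + R + R**2 - 112*D)
g(S, M) = 7 + 7*M (g(S, M) = 7 + (M*8 - M) = 7 + (8*M - M) = 7 + 7*M)
b(1, 0)*g(-12, 39) = (-252 + 0 + 0**2 - 112*1)*(7 + 7*39) = (-252 + 0 + 0 - 112)*(7 + 273) = -364*280 = -101920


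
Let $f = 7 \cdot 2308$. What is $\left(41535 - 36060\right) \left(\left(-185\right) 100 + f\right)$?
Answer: $-12833400$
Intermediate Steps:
$f = 16156$
$\left(41535 - 36060\right) \left(\left(-185\right) 100 + f\right) = \left(41535 - 36060\right) \left(\left(-185\right) 100 + 16156\right) = 5475 \left(-18500 + 16156\right) = 5475 \left(-2344\right) = -12833400$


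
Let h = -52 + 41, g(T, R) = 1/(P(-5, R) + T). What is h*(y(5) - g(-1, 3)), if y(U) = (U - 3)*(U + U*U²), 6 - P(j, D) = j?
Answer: -28589/10 ≈ -2858.9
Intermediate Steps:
P(j, D) = 6 - j
y(U) = (-3 + U)*(U + U³)
g(T, R) = 1/(11 + T) (g(T, R) = 1/((6 - 1*(-5)) + T) = 1/((6 + 5) + T) = 1/(11 + T))
h = -11
h*(y(5) - g(-1, 3)) = -11*(5*(-3 + 5 + 5³ - 3*5²) - 1/(11 - 1)) = -11*(5*(-3 + 5 + 125 - 3*25) - 1/10) = -11*(5*(-3 + 5 + 125 - 75) - 1*⅒) = -11*(5*52 - ⅒) = -11*(260 - ⅒) = -11*2599/10 = -28589/10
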